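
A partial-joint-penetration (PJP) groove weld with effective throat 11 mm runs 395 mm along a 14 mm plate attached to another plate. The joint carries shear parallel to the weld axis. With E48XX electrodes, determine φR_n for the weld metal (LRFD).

φR_n ≈ 939 kN

E48XX → F_EXX = 480 MPa.
Effective throat (given) t_e = 11 mm.
A_we = 11 × 395 = 4345 mm².
F_nw = 0.6 F_EXX = 288 MPa.
φR_n = 0.75 × 288 × 4345 × 10⁻³ = 938.5 kN.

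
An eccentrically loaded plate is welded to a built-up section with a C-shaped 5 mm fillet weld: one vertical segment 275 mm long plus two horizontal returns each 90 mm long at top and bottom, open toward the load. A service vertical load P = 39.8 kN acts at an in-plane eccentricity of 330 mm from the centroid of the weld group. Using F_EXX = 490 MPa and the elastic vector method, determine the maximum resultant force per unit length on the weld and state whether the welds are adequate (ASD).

f_max ≈ 420 N/mm; adequate

Total weld length L_w = 455 mm. Treat welds as unit-width lines.
Centroid: x̄ = 2×90×45 / 455 = 17.8 mm from the vertical weld.
Polar moment about centroid: J = I_x + I_y = [275³/12 + 2×90×137.5²] + [275×17.8² + 2(90³/12 + 90×27.2²)] = 5478000 mm³.
Direct shear f_v = P/L_w = 39.8×10³ / 455 = 87.47 N/mm (vertical).
Torsion M = P·e = 39.8×10³ × 330 = 13134000 N·mm.
Critical point at (x, y) = (72.2, 137.5) from centroid. f_tx = M·y/J = 329.7 N/mm; f_ty = M·x/J = 173.1 N/mm.
Resultant f_max = √[f_tx² + (f_v + f_ty)²] = √[329.7² + (87.47 + 173.1)²] = 420.2 N/mm.
Capacity per unit length: r_n/Ω = (1/2.0) × 0.6 × 490 × (0.707 × 5) = 519.6 N/mm.
420.2 ≤ 519.6 → adequate.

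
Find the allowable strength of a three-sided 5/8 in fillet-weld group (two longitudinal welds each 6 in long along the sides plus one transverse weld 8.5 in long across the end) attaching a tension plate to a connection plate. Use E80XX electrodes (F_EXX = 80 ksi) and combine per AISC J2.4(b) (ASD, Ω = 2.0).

t_e = 0.707 × 0.625 = 0.4419 in.
R_nwl = 0.6 × 80 × 0.4419 × 12 = 254.5 kip (longitudinal, 2 welds).
R_nwt = 0.6 × 80 × 0.4419 × 8.5 = 180.3 kip (transverse, base value).
(i) R_nwl + R_nwt = 434.8 kip; (ii) 0.85 R_nwl + 1.5 R_nwt = 486.8 kip.
R_n = max = 486.8 kip [governs: (ii)]; R_n/Ω = 243.4 kip.

R_n/Ω ≈ 243 kip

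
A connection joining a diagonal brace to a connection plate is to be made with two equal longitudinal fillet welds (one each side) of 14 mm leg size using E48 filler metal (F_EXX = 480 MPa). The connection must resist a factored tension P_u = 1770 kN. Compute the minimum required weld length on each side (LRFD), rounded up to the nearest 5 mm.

Throat t_e = 0.707 × 14 = 9.898 mm.
φr_n = 0.75 × 0.6 × 480 × 9.898 × 10⁻³ = 2.138 kN/mm.
L_req = P_u / φr_n = 1770 / 2.138 = 827.9 mm total.
Per side: 827.9 / 2 = 413.9 mm.
Round up → use L = 415 mm on each side.

L = 415 mm on each side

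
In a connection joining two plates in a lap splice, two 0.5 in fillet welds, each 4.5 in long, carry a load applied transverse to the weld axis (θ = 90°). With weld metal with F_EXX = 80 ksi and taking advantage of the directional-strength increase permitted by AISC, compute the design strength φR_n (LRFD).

t_e = 0.707 × 0.5 = 0.3535 in; A_we = 0.3535 × 9 = 3.181 in².
Directional factor: 1.0 + 0.5 sin^1.5(90°) = 1.5.
F_nw = 0.6 × 80 × 1.5 = 72 ksi.
φR_n = 0.75 × 72 × 3.181 = 171.8 kip.

φR_n ≈ 172 kip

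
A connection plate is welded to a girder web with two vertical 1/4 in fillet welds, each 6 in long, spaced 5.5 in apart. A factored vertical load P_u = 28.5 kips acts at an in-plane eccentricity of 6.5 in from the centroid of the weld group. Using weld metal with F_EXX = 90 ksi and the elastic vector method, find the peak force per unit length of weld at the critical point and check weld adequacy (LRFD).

Total weld length L_w = 12 in. Treat welds as unit-width lines.
Polar moment about centroid: J = 2[d³/12 + d(b/2)²] = 2[6³/12 + 6×2.75²] = 126.8 in³.
Direct shear f_v = P/L_w = 28.5 / 12 = 2.375 kip/in (vertical).
Torsion M = P·e = 28.5 × 6.5 = 185.25 kip·in.
Critical point at (x, y) = (2.75, 3) from centroid. f_tx = M·y/J = 4.385 kip/in; f_ty = M·x/J = 4.019 kip/in.
Resultant f_max = √[f_tx² + (f_v + f_ty)²] = √[4.385² + (2.375 + 4.019)²] = 7.753 kip/in.
Capacity per unit length: φr_n = 0.75 × 0.6 × 90 × (0.707 × 0.25) = 7.158 kip/in.
7.753 > 7.158 → NOT adequate.

f_max ≈ 7.75 kip/in; NOT adequate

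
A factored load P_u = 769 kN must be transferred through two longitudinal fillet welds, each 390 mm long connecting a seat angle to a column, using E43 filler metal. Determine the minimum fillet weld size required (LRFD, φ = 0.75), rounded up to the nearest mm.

E43XX → F_EXX = 430 MPa.
Total weld length L = 780 mm.
Required throat t_e = P_u / (φ × 0.6 F_EXX × L) = 769 / (0.75 × 0.6 × 430 × 780 × 10⁻³) = 5.095 mm.
Required leg w = t_e / 0.707 = 7.207 mm → use 8 mm.

w = 8 mm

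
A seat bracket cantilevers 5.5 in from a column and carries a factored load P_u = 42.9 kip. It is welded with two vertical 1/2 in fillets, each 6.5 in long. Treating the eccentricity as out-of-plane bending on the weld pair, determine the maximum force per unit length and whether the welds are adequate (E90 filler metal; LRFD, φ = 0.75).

f_max ≈ 17.1 kip/in; NOT adequate

E90XX → F_EXX = 90 ksi.
L_w = 2 × 6.5 = 13 in; section modulus (unit throat) S = 2 × L²/6 = 14.08 in².
Direct shear f_v = P/L_w = 42.9/13 = 3.3 kip/in.
Moment M = P × e = 42.9 × 5.5 = 235.95 kip·in; bending f_b = M/S = 16.75 kip/in.
f_max = √(f_v² + f_b²) = √(3.3² + 16.75²) = 17.08 kip/in.
φr_n = 0.75 × 0.6 × 90 × (0.707 × 0.5) = 14.32 kip/in → NOT adequate.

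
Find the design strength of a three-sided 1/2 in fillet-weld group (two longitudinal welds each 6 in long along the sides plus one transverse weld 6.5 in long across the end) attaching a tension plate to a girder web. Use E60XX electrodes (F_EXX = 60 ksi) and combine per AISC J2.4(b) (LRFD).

t_e = 0.707 × 0.5 = 0.3535 in.
R_nwl = 0.6 × 60 × 0.3535 × 12 = 152.7 kips (longitudinal, 2 welds).
R_nwt = 0.6 × 60 × 0.3535 × 6.5 = 82.72 kips (transverse, base value).
(i) R_nwl + R_nwt = 235.4 kips; (ii) 0.85 R_nwl + 1.5 R_nwt = 253.9 kips.
R_n = max = 253.9 kips [governs: (ii)]; φR_n = 190.4 kips.

φR_n ≈ 190 kips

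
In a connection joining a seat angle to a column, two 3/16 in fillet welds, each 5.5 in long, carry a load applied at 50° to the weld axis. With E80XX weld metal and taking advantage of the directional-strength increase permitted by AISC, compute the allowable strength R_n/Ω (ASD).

E80XX → F_EXX = 80 ksi.
t_e = 0.707 × 0.1875 = 0.1326 in; A_we = 0.1326 × 11 = 1.458 in².
Directional factor: 1.0 + 0.5 sin^1.5(50°) = 1.335.
F_nw = 0.6 × 80 × 1.335 = 64.09 ksi.
R_n/Ω = (64.09 × 1.458) / 2.0 = 46.73 kip.

R_n/Ω ≈ 46.7 kip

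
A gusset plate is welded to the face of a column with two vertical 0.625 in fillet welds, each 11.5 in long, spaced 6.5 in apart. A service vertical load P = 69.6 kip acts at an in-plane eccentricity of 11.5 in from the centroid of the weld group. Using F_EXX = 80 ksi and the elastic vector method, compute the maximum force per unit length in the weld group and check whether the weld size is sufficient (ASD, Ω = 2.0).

Total weld length L_w = 23 in. Treat welds as unit-width lines.
Polar moment about centroid: J = 2[d³/12 + d(b/2)²] = 2[11.5³/12 + 11.5×3.25²] = 496.4 in³.
Direct shear f_v = P/L_w = 69.6 / 23 = 3.026 kip/in (vertical).
Torsion M = P·e = 69.6 × 11.5 = 800.4 kip·in.
Critical point at (x, y) = (3.25, 5.75) from centroid. f_tx = M·y/J = 9.271 kip/in; f_ty = M·x/J = 5.24 kip/in.
Resultant f_max = √[f_tx² + (f_v + f_ty)²] = √[9.271² + (3.026 + 5.24)²] = 12.42 kip/in.
Capacity per unit length: r_n/Ω = (1/2.0) × 0.6 × 80 × (0.707 × 0.625) = 10.6 kip/in.
12.42 > 10.6 → NOT adequate.

f_max ≈ 12.4 kip/in; NOT adequate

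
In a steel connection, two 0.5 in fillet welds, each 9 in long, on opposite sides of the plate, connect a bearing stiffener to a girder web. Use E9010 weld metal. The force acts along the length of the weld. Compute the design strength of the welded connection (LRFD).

E90XX → F_EXX = 90 ksi.
Effective throat t_e = 0.707 × 0.5 = 0.3535 in.
Total length L = 18 in; A_we = 0.3535 × 18 = 6.363 in².
F_nw = 0.6 F_EXX = 0.6 × 90 = 54 ksi.
φR_n = 0.75 × 54 × 6.363 = 257.7 kips.

φR_n ≈ 258 kips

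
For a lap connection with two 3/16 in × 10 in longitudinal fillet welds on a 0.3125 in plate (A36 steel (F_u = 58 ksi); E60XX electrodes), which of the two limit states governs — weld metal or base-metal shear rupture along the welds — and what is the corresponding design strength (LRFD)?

E60XX → F_EXX = 60 ksi.
t_e = 0.707 × 0.1875 = 0.1326 in; L = 20 in.
Weld metal: φR_n = 0.75 × 0.6 × 60 × 0.1326 × 20 = 71.58 kips.
Base metal (shear rupture): φR_n = 0.75 × 0.6 × 58 × 0.3125 × 20 = 163.1 kips.
Governing: weld metal.

φR_n ≈ 71.6 kips (weld metal governs)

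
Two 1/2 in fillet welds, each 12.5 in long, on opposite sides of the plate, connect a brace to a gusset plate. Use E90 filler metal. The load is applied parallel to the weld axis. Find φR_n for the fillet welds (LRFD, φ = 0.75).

φR_n ≈ 358 kip

E90XX → F_EXX = 90 ksi.
Effective throat t_e = 0.707 × 0.5 = 0.3535 in.
Total length L = 25 in; A_we = 0.3535 × 25 = 8.838 in².
F_nw = 0.6 F_EXX = 0.6 × 90 = 54 ksi.
φR_n = 0.75 × 54 × 8.838 = 357.9 kip.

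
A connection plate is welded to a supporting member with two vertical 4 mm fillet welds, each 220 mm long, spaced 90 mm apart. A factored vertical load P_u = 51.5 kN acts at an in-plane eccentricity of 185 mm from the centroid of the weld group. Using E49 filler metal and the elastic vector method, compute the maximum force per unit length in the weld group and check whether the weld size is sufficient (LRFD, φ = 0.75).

f_max ≈ 481 N/mm; adequate

E49XX → F_EXX = 490 MPa.
Total weld length L_w = 440 mm. Treat welds as unit-width lines.
Polar moment about centroid: J = 2[d³/12 + d(b/2)²] = 2[220³/12 + 220×45²] = 2666000 mm³.
Direct shear f_v = P/L_w = 51.5×10³ / 440 = 117 N/mm (vertical).
Torsion M = P·e = 51.5×10³ × 185 = 9527500 N·mm.
Critical point at (x, y) = (45, 110) from centroid. f_tx = M·y/J = 393.2 N/mm; f_ty = M·x/J = 160.8 N/mm.
Resultant f_max = √[f_tx² + (f_v + f_ty)²] = √[393.2² + (117 + 160.8)²] = 481.4 N/mm.
Capacity per unit length: φr_n = 0.75 × 0.6 × 490 × (0.707 × 4) = 623.6 N/mm.
481.4 ≤ 623.6 → adequate.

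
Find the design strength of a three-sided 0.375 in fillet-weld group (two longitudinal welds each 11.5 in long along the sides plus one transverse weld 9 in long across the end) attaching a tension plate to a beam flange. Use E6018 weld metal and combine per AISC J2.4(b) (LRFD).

E60XX → F_EXX = 60 ksi.
t_e = 0.707 × 0.375 = 0.2651 in.
R_nwl = 0.6 × 60 × 0.2651 × 23 = 219.5 kips (longitudinal, 2 welds).
R_nwt = 0.6 × 60 × 0.2651 × 9 = 85.9 kips (transverse, base value).
(i) R_nwl + R_nwt = 305.4 kips; (ii) 0.85 R_nwl + 1.5 R_nwt = 315.4 kips.
R_n = max = 315.4 kips [governs: (ii)]; φR_n = 236.6 kips.

φR_n ≈ 237 kips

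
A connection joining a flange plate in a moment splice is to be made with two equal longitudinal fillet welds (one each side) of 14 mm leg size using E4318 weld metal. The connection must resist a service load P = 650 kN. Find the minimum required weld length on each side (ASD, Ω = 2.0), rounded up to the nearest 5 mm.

E43XX → F_EXX = 430 MPa.
Throat t_e = 0.707 × 14 = 9.898 mm.
r_n/Ω = (0.6 × 430 × 9.898) / 2.0 = 1277 N/mm = 1.277 kN/mm.
L_req = P / (r_n/Ω) = 650 / 1.277 = 509.1 mm total.
Per side: 509.1 / 2 = 254.5 mm.
Round up → use L = 255 mm on each side.

L = 255 mm on each side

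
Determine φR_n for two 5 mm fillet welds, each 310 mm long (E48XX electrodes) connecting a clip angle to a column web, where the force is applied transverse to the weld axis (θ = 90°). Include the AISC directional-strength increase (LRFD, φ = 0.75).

φR_n ≈ 710 kN

E48XX → F_EXX = 480 MPa.
t_e = 0.707 × 5 = 3.535 mm; A_we = 3.535 × 620 = 2192 mm².
Directional factor: 1.0 + 0.5 sin^1.5(90°) = 1.5.
F_nw = 0.6 × 480 × 1.5 = 432 MPa.
φR_n = 0.75 × 432 × 2192 × 10⁻³ = 710.1 kN.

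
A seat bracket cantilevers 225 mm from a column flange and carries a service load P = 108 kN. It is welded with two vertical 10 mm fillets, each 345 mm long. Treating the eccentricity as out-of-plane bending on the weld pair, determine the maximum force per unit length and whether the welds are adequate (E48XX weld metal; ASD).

f_max ≈ 632 N/mm; adequate

E48XX → F_EXX = 480 MPa.
L_w = 2 × 345 = 690 mm; section modulus (unit throat) S = 2 × L²/6 = 39680 mm².
Direct shear f_v = P/L_w = 108×10³/690 = 156.5 N/mm.
Moment M = P × e = 108×10³ × 225 = 24300000 N·mm; bending f_b = M/S = 612.5 N/mm.
f_max = √(f_v² + f_b²) = √(156.5² + 612.5²) = 632.2 N/mm.
r_n/Ω = (1/2.0) × 0.6 × 480 × (0.707 × 10) = 1018 N/mm → adequate.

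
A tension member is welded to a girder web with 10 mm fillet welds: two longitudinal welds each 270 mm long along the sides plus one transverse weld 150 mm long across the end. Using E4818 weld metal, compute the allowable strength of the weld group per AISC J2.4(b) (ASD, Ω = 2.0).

R_n/Ω ≈ 702 kN

E48XX → F_EXX = 480 MPa.
t_e = 0.707 × 10 = 7.07 mm.
R_nwl = 0.6 × 480 × 7.07 × 540 × 10⁻³ = 1100 kN (longitudinal, 2 welds).
R_nwt = 0.6 × 480 × 7.07 × 150 × 10⁻³ = 305.4 kN (transverse, base value).
(i) R_nwl + R_nwt = 1405 kN; (ii) 0.85 R_nwl + 1.5 R_nwt = 1393 kN.
R_n = max = 1405 kN [governs: (i)]; R_n/Ω = 702.5 kN.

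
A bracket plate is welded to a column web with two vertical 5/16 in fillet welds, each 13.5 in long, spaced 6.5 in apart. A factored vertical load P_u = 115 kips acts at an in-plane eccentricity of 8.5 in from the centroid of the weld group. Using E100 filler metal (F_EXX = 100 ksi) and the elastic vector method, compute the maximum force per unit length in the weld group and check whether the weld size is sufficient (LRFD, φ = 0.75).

f_max ≈ 13 kip/in; NOT adequate

Total weld length L_w = 27 in. Treat welds as unit-width lines.
Polar moment about centroid: J = 2[d³/12 + d(b/2)²] = 2[13.5³/12 + 13.5×3.25²] = 695.2 in³.
Direct shear f_v = P/L_w = 115 / 27 = 4.259 kip/in (vertical).
Torsion M = P·e = 115 × 8.5 = 977.5 kip·in.
Critical point at (x, y) = (3.25, 6.75) from centroid. f_tx = M·y/J = 9.49 kip/in; f_ty = M·x/J = 4.569 kip/in.
Resultant f_max = √[f_tx² + (f_v + f_ty)²] = √[9.49² + (4.259 + 4.569)²] = 12.96 kip/in.
Capacity per unit length: φr_n = 0.75 × 0.6 × 100 × (0.707 × 0.3125) = 9.942 kip/in.
12.96 > 9.942 → NOT adequate.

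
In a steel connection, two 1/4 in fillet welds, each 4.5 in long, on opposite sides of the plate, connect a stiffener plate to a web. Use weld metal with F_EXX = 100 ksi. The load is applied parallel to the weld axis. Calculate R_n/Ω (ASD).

R_n/Ω ≈ 47.7 kips

Effective throat t_e = 0.707 × 0.25 = 0.1767 in.
Total length L = 9 in; A_we = 0.1767 × 9 = 1.591 in².
F_nw = 0.6 F_EXX = 0.6 × 100 = 60 ksi.
R_n = 60 × 1.591 = 95.44 kips; R_n/Ω = 95.44/2.0 = 47.72 kips.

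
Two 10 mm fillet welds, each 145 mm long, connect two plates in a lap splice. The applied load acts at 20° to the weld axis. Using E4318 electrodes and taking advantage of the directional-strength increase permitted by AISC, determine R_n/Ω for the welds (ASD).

E43XX → F_EXX = 430 MPa.
t_e = 0.707 × 10 = 7.07 mm; A_we = 7.07 × 290 = 2050 mm².
Directional factor: 1.0 + 0.5 sin^1.5(20°) = 1.1.
F_nw = 0.6 × 430 × 1.1 = 283.8 MPa.
R_n/Ω = (283.8 × 2050) / 2.0 × 10⁻³ = 290.9 kN.

R_n/Ω ≈ 291 kN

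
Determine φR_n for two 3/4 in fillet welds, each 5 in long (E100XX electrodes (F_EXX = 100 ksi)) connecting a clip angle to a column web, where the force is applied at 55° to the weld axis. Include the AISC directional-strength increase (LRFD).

φR_n ≈ 327 kip

t_e = 0.707 × 0.75 = 0.5302 in; A_we = 0.5302 × 10 = 5.303 in².
Directional factor: 1.0 + 0.5 sin^1.5(55°) = 1.371.
F_nw = 0.6 × 100 × 1.371 = 82.24 ksi.
φR_n = 0.75 × 82.24 × 5.303 = 327.1 kip.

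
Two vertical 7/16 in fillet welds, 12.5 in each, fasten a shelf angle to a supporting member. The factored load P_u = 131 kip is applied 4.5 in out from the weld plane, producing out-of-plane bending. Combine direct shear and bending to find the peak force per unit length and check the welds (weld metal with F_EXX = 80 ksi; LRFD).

L_w = 2 × 12.5 = 25 in; section modulus (unit throat) S = 2 × L²/6 = 52.08 in².
Direct shear f_v = P/L_w = 131/25 = 5.24 kip/in.
Moment M = P × e = 131 × 4.5 = 589.5 kip·in; bending f_b = M/S = 11.32 kip/in.
f_max = √(f_v² + f_b²) = √(5.24² + 11.32²) = 12.47 kip/in.
φr_n = 0.75 × 0.6 × 80 × (0.707 × 0.4375) = 11.14 kip/in → NOT adequate.

f_max ≈ 12.5 kip/in; NOT adequate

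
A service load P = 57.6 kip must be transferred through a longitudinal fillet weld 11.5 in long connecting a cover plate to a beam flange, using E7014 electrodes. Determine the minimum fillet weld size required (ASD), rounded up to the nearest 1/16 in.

E70XX → F_EXX = 70 ksi.
Total weld length L = 11.5 in.
Required throat t_e = P × Ω / (0.6 F_EXX × L) = 57.6 × 2.0 / (0.6 × 70 × 11.5) = 0.2385 in.
Required leg w = t_e / 0.707 = 0.3374 in → use 3/8 in.

w = 3/8 in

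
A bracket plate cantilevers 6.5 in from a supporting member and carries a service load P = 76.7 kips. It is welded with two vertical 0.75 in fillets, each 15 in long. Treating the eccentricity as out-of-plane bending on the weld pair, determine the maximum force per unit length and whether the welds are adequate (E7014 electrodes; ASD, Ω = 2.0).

f_max ≈ 7.12 kip/in; adequate

E70XX → F_EXX = 70 ksi.
L_w = 2 × 15 = 30 in; section modulus (unit throat) S = 2 × L²/6 = 75 in².
Direct shear f_v = P/L_w = 76.7/30 = 2.557 kip/in.
Moment M = P × e = 76.7 × 6.5 = 498.55 kip·in; bending f_b = M/S = 6.647 kip/in.
f_max = √(f_v² + f_b²) = √(2.557² + 6.647²) = 7.122 kip/in.
r_n/Ω = (1/2.0) × 0.6 × 70 × (0.707 × 0.75) = 11.14 kip/in → adequate.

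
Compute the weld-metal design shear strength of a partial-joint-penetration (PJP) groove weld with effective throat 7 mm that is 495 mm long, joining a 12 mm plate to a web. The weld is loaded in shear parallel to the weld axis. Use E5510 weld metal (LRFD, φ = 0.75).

E55XX → F_EXX = 550 MPa.
Effective throat (given) t_e = 7 mm.
A_we = 7 × 495 = 3465 mm².
F_nw = 0.6 F_EXX = 330 MPa.
φR_n = 0.75 × 330 × 3465 × 10⁻³ = 857.6 kN.

φR_n ≈ 858 kN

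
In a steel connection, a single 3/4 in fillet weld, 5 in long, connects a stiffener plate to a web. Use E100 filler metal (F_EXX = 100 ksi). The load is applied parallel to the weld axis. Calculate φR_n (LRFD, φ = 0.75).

Effective throat t_e = 0.707 × 0.75 = 0.5302 in.
Total length L = 5 in; A_we = 0.5302 × 5 = 2.651 in².
F_nw = 0.6 F_EXX = 0.6 × 100 = 60 ksi.
φR_n = 0.75 × 60 × 2.651 = 119.3 kip.

φR_n ≈ 119 kip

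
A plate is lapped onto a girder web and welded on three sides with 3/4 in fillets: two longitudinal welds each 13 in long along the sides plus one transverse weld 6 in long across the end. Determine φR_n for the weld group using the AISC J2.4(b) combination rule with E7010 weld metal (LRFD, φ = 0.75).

E70XX → F_EXX = 70 ksi.
t_e = 0.707 × 0.75 = 0.5302 in.
R_nwl = 0.6 × 70 × 0.5302 × 26 = 579 kip (longitudinal, 2 welds).
R_nwt = 0.6 × 70 × 0.5302 × 6 = 133.6 kip (transverse, base value).
(i) R_nwl + R_nwt = 712.7 kip; (ii) 0.85 R_nwl + 1.5 R_nwt = 692.6 kip.
R_n = max = 712.7 kip [governs: (i)]; φR_n = 534.5 kip.

φR_n ≈ 534 kip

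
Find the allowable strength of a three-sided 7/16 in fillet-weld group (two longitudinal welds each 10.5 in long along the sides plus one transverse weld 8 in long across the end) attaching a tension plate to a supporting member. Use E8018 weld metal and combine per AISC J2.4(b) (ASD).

R_n/Ω ≈ 222 kip

E80XX → F_EXX = 80 ksi.
t_e = 0.707 × 0.4375 = 0.3093 in.
R_nwl = 0.6 × 80 × 0.3093 × 21 = 311.8 kip (longitudinal, 2 welds).
R_nwt = 0.6 × 80 × 0.3093 × 8 = 118.8 kip (transverse, base value).
(i) R_nwl + R_nwt = 430.6 kip; (ii) 0.85 R_nwl + 1.5 R_nwt = 443.2 kip.
R_n = max = 443.2 kip [governs: (ii)]; R_n/Ω = 221.6 kip.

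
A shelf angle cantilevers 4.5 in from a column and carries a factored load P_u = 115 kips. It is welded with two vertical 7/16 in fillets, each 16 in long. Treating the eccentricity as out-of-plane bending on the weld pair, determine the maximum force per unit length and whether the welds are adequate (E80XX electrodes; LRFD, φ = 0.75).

E80XX → F_EXX = 80 ksi.
L_w = 2 × 16 = 32 in; section modulus (unit throat) S = 2 × L²/6 = 85.33 in².
Direct shear f_v = P/L_w = 115/32 = 3.594 kip/in.
Moment M = P × e = 115 × 4.5 = 517.5 kip·in; bending f_b = M/S = 6.064 kip/in.
f_max = √(f_v² + f_b²) = √(3.594² + 6.064²) = 7.049 kip/in.
φr_n = 0.75 × 0.6 × 80 × (0.707 × 0.4375) = 11.14 kip/in → adequate.

f_max ≈ 7.05 kip/in; adequate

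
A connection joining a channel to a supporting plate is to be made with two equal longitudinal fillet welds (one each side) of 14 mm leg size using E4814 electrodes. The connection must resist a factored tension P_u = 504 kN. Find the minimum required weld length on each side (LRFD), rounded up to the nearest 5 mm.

E48XX → F_EXX = 480 MPa.
Throat t_e = 0.707 × 14 = 9.898 mm.
φr_n = 0.75 × 0.6 × 480 × 9.898 × 10⁻³ = 2.138 kN/mm.
L_req = P_u / φr_n = 504 / 2.138 = 235.7 mm total.
Per side: 235.7 / 2 = 117.9 mm.
Round up → use L = 120 mm on each side.

L = 120 mm on each side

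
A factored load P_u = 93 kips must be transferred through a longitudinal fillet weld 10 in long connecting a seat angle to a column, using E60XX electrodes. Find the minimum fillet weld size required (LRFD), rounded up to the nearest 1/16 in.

w = 1/2 in

E60XX → F_EXX = 60 ksi.
Total weld length L = 10 in.
Required throat t_e = P_u / (φ × 0.6 F_EXX × L) = 93 / (0.75 × 0.6 × 60 × 10) = 0.3444 in.
Required leg w = t_e / 0.707 = 0.4872 in → use 1/2 in.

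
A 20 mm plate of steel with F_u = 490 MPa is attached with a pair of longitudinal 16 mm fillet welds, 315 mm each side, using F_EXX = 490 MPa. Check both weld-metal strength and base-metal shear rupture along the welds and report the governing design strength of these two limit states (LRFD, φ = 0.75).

φR_n ≈ 1570 kN (weld metal governs)

t_e = 0.707 × 16 = 11.31 mm; L = 630 mm.
Weld metal: φR_n = 0.75 × 0.6 × 490 × 11.31 × 630 × 10⁻³ = 1571 kN.
Base metal (shear rupture): φR_n = 0.75 × 0.6 × 490 × 20 × 630 × 10⁻³ = 2778 kN.
Governing: weld metal.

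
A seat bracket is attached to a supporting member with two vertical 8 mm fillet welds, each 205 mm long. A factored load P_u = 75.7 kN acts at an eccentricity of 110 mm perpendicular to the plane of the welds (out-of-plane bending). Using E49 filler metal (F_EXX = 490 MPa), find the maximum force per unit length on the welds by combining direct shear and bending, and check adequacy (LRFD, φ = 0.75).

L_w = 2 × 205 = 410 mm; section modulus (unit throat) S = 2 × L²/6 = 14010 mm².
Direct shear f_v = P/L_w = 75.7×10³/410 = 184.6 N/mm.
Moment M = P × e = 75.7×10³ × 110 = 8327000 N·mm; bending f_b = M/S = 594.4 N/mm.
f_max = √(f_v² + f_b²) = √(184.6² + 594.4²) = 622.4 N/mm.
φr_n = 0.75 × 0.6 × 490 × (0.707 × 8) = 1247 N/mm → adequate.

f_max ≈ 622 N/mm; adequate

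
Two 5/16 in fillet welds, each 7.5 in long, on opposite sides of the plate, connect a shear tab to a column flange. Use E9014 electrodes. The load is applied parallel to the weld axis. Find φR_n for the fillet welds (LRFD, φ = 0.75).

φR_n ≈ 134 kip

E90XX → F_EXX = 90 ksi.
Effective throat t_e = 0.707 × 0.3125 = 0.2209 in.
Total length L = 15 in; A_we = 0.2209 × 15 = 3.314 in².
F_nw = 0.6 F_EXX = 0.6 × 90 = 54 ksi.
φR_n = 0.75 × 54 × 3.314 = 134.2 kip.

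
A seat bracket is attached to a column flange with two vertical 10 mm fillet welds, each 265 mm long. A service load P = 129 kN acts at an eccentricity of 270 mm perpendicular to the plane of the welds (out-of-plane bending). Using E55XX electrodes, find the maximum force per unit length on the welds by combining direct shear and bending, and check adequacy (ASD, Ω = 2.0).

E55XX → F_EXX = 550 MPa.
L_w = 2 × 265 = 530 mm; section modulus (unit throat) S = 2 × L²/6 = 23410 mm².
Direct shear f_v = P/L_w = 129×10³/530 = 243.4 N/mm.
Moment M = P × e = 129×10³ × 270 = 34830000 N·mm; bending f_b = M/S = 1488 N/mm.
f_max = √(f_v² + f_b²) = √(243.4² + 1488²) = 1508 N/mm.
r_n/Ω = (1/2.0) × 0.6 × 550 × (0.707 × 10) = 1167 N/mm → NOT adequate.

f_max ≈ 1510 N/mm; NOT adequate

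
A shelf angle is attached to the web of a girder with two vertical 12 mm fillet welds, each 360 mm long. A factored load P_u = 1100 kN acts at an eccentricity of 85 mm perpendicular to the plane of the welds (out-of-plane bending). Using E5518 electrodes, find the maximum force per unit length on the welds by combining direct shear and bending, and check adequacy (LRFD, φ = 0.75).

E55XX → F_EXX = 550 MPa.
L_w = 2 × 360 = 720 mm; section modulus (unit throat) S = 2 × L²/6 = 43200 mm².
Direct shear f_v = P/L_w = 1100×10³/720 = 1528 N/mm.
Moment M = P × e = 1100×10³ × 85 = 93500000 N·mm; bending f_b = M/S = 2164 N/mm.
f_max = √(f_v² + f_b²) = √(1528² + 2164²) = 2649 N/mm.
φr_n = 0.75 × 0.6 × 550 × (0.707 × 12) = 2100 N/mm → NOT adequate.

f_max ≈ 2650 N/mm; NOT adequate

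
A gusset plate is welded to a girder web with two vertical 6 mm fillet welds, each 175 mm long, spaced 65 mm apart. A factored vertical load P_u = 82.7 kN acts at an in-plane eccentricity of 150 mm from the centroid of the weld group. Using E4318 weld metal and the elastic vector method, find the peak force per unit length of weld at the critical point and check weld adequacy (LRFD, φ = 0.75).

f_max ≈ 1020 N/mm; NOT adequate

E43XX → F_EXX = 430 MPa.
Total weld length L_w = 350 mm. Treat welds as unit-width lines.
Polar moment about centroid: J = 2[d³/12 + d(b/2)²] = 2[175³/12 + 175×32.5²] = 1263000 mm³.
Direct shear f_v = P/L_w = 82.7×10³ / 350 = 236.3 N/mm (vertical).
Torsion M = P·e = 82.7×10³ × 150 = 12405000 N·mm.
Critical point at (x, y) = (32.5, 87.5) from centroid. f_tx = M·y/J = 859.5 N/mm; f_ty = M·x/J = 319.2 N/mm.
Resultant f_max = √[f_tx² + (f_v + f_ty)²] = √[859.5² + (236.3 + 319.2)²] = 1023 N/mm.
Capacity per unit length: φr_n = 0.75 × 0.6 × 430 × (0.707 × 6) = 820.8 N/mm.
1023 > 820.8 → NOT adequate.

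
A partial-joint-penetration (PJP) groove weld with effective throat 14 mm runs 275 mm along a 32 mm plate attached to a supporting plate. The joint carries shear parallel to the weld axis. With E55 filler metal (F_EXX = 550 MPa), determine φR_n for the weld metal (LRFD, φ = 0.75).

Effective throat (given) t_e = 14 mm.
A_we = 14 × 275 = 3850 mm².
F_nw = 0.6 F_EXX = 330 MPa.
φR_n = 0.75 × 330 × 3850 × 10⁻³ = 952.9 kN.

φR_n ≈ 953 kN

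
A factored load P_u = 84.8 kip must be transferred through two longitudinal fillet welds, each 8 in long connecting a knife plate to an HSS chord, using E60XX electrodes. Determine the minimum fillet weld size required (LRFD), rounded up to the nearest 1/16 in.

w = 5/16 in

E60XX → F_EXX = 60 ksi.
Total weld length L = 16 in.
Required throat t_e = P_u / (φ × 0.6 F_EXX × L) = 84.8 / (0.75 × 0.6 × 60 × 16) = 0.1963 in.
Required leg w = t_e / 0.707 = 0.2776 in → use 5/16 in.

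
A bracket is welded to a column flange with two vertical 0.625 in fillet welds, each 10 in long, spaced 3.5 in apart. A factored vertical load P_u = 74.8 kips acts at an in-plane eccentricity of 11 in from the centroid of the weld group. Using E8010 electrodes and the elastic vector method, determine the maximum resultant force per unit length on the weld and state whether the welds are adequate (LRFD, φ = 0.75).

E80XX → F_EXX = 80 ksi.
Total weld length L_w = 20 in. Treat welds as unit-width lines.
Polar moment about centroid: J = 2[d³/12 + d(b/2)²] = 2[10³/12 + 10×1.75²] = 227.9 in³.
Direct shear f_v = P/L_w = 74.8 / 20 = 3.74 kip/in (vertical).
Torsion M = P·e = 74.8 × 11 = 822.8 kip·in.
Critical point at (x, y) = (1.75, 5) from centroid. f_tx = M·y/J = 18.05 kip/in; f_ty = M·x/J = 6.318 kip/in.
Resultant f_max = √[f_tx² + (f_v + f_ty)²] = √[18.05² + (3.74 + 6.318)²] = 20.66 kip/in.
Capacity per unit length: φr_n = 0.75 × 0.6 × 80 × (0.707 × 0.625) = 15.91 kip/in.
20.66 > 15.91 → NOT adequate.

f_max ≈ 20.7 kip/in; NOT adequate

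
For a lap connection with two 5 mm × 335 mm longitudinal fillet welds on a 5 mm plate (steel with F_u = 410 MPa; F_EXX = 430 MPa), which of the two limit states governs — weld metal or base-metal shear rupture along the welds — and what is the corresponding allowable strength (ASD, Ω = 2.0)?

t_e = 0.707 × 5 = 3.535 mm; L = 670 mm.
Weld metal: R_n/Ω = (1/2.0) × 0.6 × 430 × 3.535 × 670 × 10⁻³ = 305.5 kN.
Base metal (shear rupture): R_n/Ω = (1/2.0) × 0.6 × 410 × 5 × 670 × 10⁻³ = 412.1 kN.
Governing: weld metal.

R_n/Ω ≈ 306 kN (weld metal governs)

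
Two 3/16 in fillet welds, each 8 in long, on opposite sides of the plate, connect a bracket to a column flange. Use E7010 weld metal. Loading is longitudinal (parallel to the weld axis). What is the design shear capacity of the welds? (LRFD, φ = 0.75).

E70XX → F_EXX = 70 ksi.
Effective throat t_e = 0.707 × 0.1875 = 0.1326 in.
Total length L = 16 in; A_we = 0.1326 × 16 = 2.121 in².
F_nw = 0.6 F_EXX = 0.6 × 70 = 42 ksi.
φR_n = 0.75 × 42 × 2.121 = 66.81 kips.

φR_n ≈ 66.8 kips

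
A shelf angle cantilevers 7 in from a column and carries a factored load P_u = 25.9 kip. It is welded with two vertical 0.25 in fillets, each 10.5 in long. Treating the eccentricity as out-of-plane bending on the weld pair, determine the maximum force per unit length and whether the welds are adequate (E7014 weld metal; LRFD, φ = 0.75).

f_max ≈ 5.09 kip/in; adequate

E70XX → F_EXX = 70 ksi.
L_w = 2 × 10.5 = 21 in; section modulus (unit throat) S = 2 × L²/6 = 36.75 in².
Direct shear f_v = P/L_w = 25.9/21 = 1.233 kip/in.
Moment M = P × e = 25.9 × 7 = 181.3 kip·in; bending f_b = M/S = 4.933 kip/in.
f_max = √(f_v² + f_b²) = √(1.233² + 4.933²) = 5.085 kip/in.
φr_n = 0.75 × 0.6 × 70 × (0.707 × 0.25) = 5.568 kip/in → adequate.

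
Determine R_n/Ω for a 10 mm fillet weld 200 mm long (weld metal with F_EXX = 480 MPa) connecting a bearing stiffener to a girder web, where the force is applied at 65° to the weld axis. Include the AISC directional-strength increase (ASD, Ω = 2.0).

R_n/Ω ≈ 291 kN

t_e = 0.707 × 10 = 7.07 mm; A_we = 7.07 × 200 = 1414 mm².
Directional factor: 1.0 + 0.5 sin^1.5(65°) = 1.431.
F_nw = 0.6 × 480 × 1.431 = 412.2 MPa.
R_n/Ω = (412.2 × 1414) / 2.0 × 10⁻³ = 291.5 kN.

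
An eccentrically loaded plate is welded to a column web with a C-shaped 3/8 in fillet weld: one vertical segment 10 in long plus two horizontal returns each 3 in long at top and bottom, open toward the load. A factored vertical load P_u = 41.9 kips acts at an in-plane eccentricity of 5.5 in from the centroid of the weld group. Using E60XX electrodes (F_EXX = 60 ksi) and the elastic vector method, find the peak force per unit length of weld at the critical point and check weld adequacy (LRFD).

Total weld length L_w = 16 in. Treat welds as unit-width lines.
Centroid: x̄ = 2×3×1.5 / 16 = 0.5625 in from the vertical weld.
Polar moment about centroid: J = I_x + I_y = [10³/12 + 2×3×5²] + [10×0.5625² + 2(3³/12 + 3×0.9375²)] = 246.3 in³.
Direct shear f_v = P/L_w = 41.9 / 16 = 2.619 kip/in (vertical).
Torsion M = P·e = 41.9 × 5.5 = 230.45 kip·in.
Critical point at (x, y) = (2.438, 5) from centroid. f_tx = M·y/J = 4.679 kip/in; f_ty = M·x/J = 2.281 kip/in.
Resultant f_max = √[f_tx² + (f_v + f_ty)²] = √[4.679² + (2.619 + 2.281)²] = 6.775 kip/in.
Capacity per unit length: φr_n = 0.75 × 0.6 × 60 × (0.707 × 0.375) = 7.158 kip/in.
6.775 ≤ 7.158 → adequate.

f_max ≈ 6.77 kip/in; adequate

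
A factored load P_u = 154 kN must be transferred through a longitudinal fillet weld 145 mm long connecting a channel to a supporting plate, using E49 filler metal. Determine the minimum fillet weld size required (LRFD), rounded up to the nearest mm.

w = 7 mm

E49XX → F_EXX = 490 MPa.
Total weld length L = 145 mm.
Required throat t_e = P_u / (φ × 0.6 F_EXX × L) = 154 / (0.75 × 0.6 × 490 × 145 × 10⁻³) = 4.817 mm.
Required leg w = t_e / 0.707 = 6.813 mm → use 7 mm.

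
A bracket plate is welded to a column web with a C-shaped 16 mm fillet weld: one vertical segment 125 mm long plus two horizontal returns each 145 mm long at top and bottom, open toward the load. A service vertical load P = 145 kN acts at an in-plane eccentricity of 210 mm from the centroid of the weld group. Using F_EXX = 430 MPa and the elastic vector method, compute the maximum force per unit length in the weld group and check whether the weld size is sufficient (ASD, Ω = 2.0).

Total weld length L_w = 415 mm. Treat welds as unit-width lines.
Centroid: x̄ = 2×145×72.5 / 415 = 50.66 mm from the vertical weld.
Polar moment about centroid: J = I_x + I_y = [125³/12 + 2×145×62.5²] + [125×50.66² + 2(145³/12 + 145×21.84²)] = 2263000 mm³.
Direct shear f_v = P/L_w = 145×10³ / 415 = 349.4 N/mm (vertical).
Torsion M = P·e = 145×10³ × 210 = 30450000 N·mm.
Critical point at (x, y) = (94.34, 62.5) from centroid. f_tx = M·y/J = 841 N/mm; f_ty = M·x/J = 1269 N/mm.
Resultant f_max = √[f_tx² + (f_v + f_ty)²] = √[841² + (349.4 + 1269)²] = 1824 N/mm.
Capacity per unit length: r_n/Ω = (1/2.0) × 0.6 × 430 × (0.707 × 16) = 1459 N/mm.
1824 > 1459 → NOT adequate.

f_max ≈ 1820 N/mm; NOT adequate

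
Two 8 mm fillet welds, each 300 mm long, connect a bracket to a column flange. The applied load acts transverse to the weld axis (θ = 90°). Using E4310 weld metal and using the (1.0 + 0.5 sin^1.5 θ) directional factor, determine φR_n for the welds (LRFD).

E43XX → F_EXX = 430 MPa.
t_e = 0.707 × 8 = 5.656 mm; A_we = 5.656 × 600 = 3394 mm².
Directional factor: 1.0 + 0.5 sin^1.5(90°) = 1.5.
F_nw = 0.6 × 430 × 1.5 = 387 MPa.
φR_n = 0.75 × 387 × 3394 × 10⁻³ = 985 kN.

φR_n ≈ 985 kN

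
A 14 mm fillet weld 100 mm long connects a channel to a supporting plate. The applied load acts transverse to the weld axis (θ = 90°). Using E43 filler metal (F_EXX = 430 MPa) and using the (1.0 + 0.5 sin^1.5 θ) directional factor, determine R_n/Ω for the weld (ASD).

R_n/Ω ≈ 192 kN

t_e = 0.707 × 14 = 9.898 mm; A_we = 9.898 × 100 = 989.8 mm².
Directional factor: 1.0 + 0.5 sin^1.5(90°) = 1.5.
F_nw = 0.6 × 430 × 1.5 = 387 MPa.
R_n/Ω = (387 × 989.8) / 2.0 × 10⁻³ = 191.5 kN.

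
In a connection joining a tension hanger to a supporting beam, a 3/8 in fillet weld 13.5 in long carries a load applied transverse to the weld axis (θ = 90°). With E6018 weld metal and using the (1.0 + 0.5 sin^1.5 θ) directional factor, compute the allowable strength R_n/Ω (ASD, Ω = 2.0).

E60XX → F_EXX = 60 ksi.
t_e = 0.707 × 0.375 = 0.2651 in; A_we = 0.2651 × 13.5 = 3.579 in².
Directional factor: 1.0 + 0.5 sin^1.5(90°) = 1.5.
F_nw = 0.6 × 60 × 1.5 = 54 ksi.
R_n/Ω = (54 × 3.579) / 2.0 = 96.64 kip.

R_n/Ω ≈ 96.6 kip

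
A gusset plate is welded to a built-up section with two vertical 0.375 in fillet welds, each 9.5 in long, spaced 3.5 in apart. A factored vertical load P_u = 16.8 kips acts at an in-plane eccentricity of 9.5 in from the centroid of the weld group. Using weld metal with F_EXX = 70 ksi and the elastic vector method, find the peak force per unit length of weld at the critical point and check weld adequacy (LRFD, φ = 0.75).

Total weld length L_w = 19 in. Treat welds as unit-width lines.
Polar moment about centroid: J = 2[d³/12 + d(b/2)²] = 2[9.5³/12 + 9.5×1.75²] = 201.1 in³.
Direct shear f_v = P/L_w = 16.8 / 19 = 0.8842 kip/in (vertical).
Torsion M = P·e = 16.8 × 9.5 = 159.6 kip·in.
Critical point at (x, y) = (1.75, 4.75) from centroid. f_tx = M·y/J = 3.77 kip/in; f_ty = M·x/J = 1.389 kip/in.
Resultant f_max = √[f_tx² + (f_v + f_ty)²] = √[3.77² + (0.8842 + 1.389)²] = 4.402 kip/in.
Capacity per unit length: φr_n = 0.75 × 0.6 × 70 × (0.707 × 0.375) = 8.351 kip/in.
4.402 ≤ 8.351 → adequate.

f_max ≈ 4.4 kip/in; adequate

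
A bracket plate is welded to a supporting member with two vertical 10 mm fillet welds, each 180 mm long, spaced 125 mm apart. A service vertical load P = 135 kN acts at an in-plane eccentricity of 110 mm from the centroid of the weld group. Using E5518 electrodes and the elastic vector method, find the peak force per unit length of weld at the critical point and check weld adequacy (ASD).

f_max ≈ 949 N/mm; adequate

E55XX → F_EXX = 550 MPa.
Total weld length L_w = 360 mm. Treat welds as unit-width lines.
Polar moment about centroid: J = 2[d³/12 + d(b/2)²] = 2[180³/12 + 180×62.5²] = 2378000 mm³.
Direct shear f_v = P/L_w = 135×10³ / 360 = 375 N/mm (vertical).
Torsion M = P·e = 135×10³ × 110 = 14850000 N·mm.
Critical point at (x, y) = (62.5, 90) from centroid. f_tx = M·y/J = 562 N/mm; f_ty = M·x/J = 390.3 N/mm.
Resultant f_max = √[f_tx² + (f_v + f_ty)²] = √[562² + (375 + 390.3)²] = 949.4 N/mm.
Capacity per unit length: r_n/Ω = (1/2.0) × 0.6 × 550 × (0.707 × 10) = 1167 N/mm.
949.4 ≤ 1167 → adequate.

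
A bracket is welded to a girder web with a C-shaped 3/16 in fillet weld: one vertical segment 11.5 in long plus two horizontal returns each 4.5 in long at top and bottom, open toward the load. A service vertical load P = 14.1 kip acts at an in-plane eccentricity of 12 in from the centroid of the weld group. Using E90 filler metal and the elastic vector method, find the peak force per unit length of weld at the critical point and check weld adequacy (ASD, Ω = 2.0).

f_max ≈ 2.87 kip/in; adequate

E90XX → F_EXX = 90 ksi.
Total weld length L_w = 20.5 in. Treat welds as unit-width lines.
Centroid: x̄ = 2×4.5×2.25 / 20.5 = 0.9878 in from the vertical weld.
Polar moment about centroid: J = I_x + I_y = [11.5³/12 + 2×4.5×5.75²] + [11.5×0.9878² + 2(4.5³/12 + 4.5×1.262²)] = 465 in³.
Direct shear f_v = P/L_w = 14.1 / 20.5 = 0.6878 kip/in (vertical).
Torsion M = P·e = 14.1 × 12 = 169.2 kip·in.
Critical point at (x, y) = (3.512, 5.75) from centroid. f_tx = M·y/J = 2.092 kip/in; f_ty = M·x/J = 1.278 kip/in.
Resultant f_max = √[f_tx² + (f_v + f_ty)²] = √[2.092² + (0.6878 + 1.278)²] = 2.871 kip/in.
Capacity per unit length: r_n/Ω = (1/2.0) × 0.6 × 90 × (0.707 × 0.1875) = 3.579 kip/in.
2.871 ≤ 3.579 → adequate.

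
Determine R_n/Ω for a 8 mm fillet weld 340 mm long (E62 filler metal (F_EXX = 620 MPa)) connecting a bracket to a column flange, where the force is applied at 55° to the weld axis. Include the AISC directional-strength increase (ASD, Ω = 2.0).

t_e = 0.707 × 8 = 5.656 mm; A_we = 5.656 × 340 = 1923 mm².
Directional factor: 1.0 + 0.5 sin^1.5(55°) = 1.371.
F_nw = 0.6 × 620 × 1.371 = 509.9 MPa.
R_n/Ω = (509.9 × 1923) / 2.0 × 10⁻³ = 490.3 kN.

R_n/Ω ≈ 490 kN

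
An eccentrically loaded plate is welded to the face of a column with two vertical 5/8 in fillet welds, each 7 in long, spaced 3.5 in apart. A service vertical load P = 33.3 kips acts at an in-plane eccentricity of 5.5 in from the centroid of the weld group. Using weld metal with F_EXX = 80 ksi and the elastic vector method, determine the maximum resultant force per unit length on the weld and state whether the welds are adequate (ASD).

f_max ≈ 8.5 kip/in; adequate

Total weld length L_w = 14 in. Treat welds as unit-width lines.
Polar moment about centroid: J = 2[d³/12 + d(b/2)²] = 2[7³/12 + 7×1.75²] = 100 in³.
Direct shear f_v = P/L_w = 33.3 / 14 = 2.379 kip/in (vertical).
Torsion M = P·e = 33.3 × 5.5 = 183.15 kip·in.
Critical point at (x, y) = (1.75, 3.5) from centroid. f_tx = M·y/J = 6.408 kip/in; f_ty = M·x/J = 3.204 kip/in.
Resultant f_max = √[f_tx² + (f_v + f_ty)²] = √[6.408² + (2.379 + 3.204)²] = 8.498 kip/in.
Capacity per unit length: r_n/Ω = (1/2.0) × 0.6 × 80 × (0.707 × 0.625) = 10.6 kip/in.
8.498 ≤ 10.6 → adequate.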